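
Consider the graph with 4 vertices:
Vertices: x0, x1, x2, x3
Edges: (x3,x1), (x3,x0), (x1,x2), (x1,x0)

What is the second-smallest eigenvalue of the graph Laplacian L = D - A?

Degrees: deg(x0) = 2, deg(x1) = 3, deg(x2) = 1, deg(x3) = 2.
L = D − A with rows/columns ordered (x0, x1, x2, x3):
  [ 2, -1,  0, -1]
  [-1,  3, -1, -1]
  [ 0, -1,  1,  0]
  [-1, -1,  0,  2]
Characteristic polynomial: det(λI − L) = λ(λ − 1)(λ − 3)(λ − 4).
Roots: λ = 0; (λ − 1) = 0 ⇒ λ = 1; (λ − 3) = 0 ⇒ λ = 3; (λ − 4) = 0 ⇒ λ = 4.
(Check: the roots sum (with multiplicity) to 8, matching trace L = Σdeg = 2·4 = 8.)
Laplacian eigenvalues: [0.0, 1.0, 3.0, 4.0]. Algebraic connectivity (smallest non-zero eigenvalue) = 1.0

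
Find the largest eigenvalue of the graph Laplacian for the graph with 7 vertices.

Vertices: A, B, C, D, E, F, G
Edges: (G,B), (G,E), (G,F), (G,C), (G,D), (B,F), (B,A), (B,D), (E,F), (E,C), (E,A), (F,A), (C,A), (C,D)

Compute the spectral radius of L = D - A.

Degrees: deg(A) = 4, deg(B) = 4, deg(C) = 4, deg(D) = 3, deg(E) = 4, deg(F) = 4, deg(G) = 5.
L = D − A with rows/columns ordered (A, B, C, D, E, F, G):
  [ 4, -1, -1,  0, -1, -1,  0]
  [-1,  4,  0, -1,  0, -1, -1]
  [-1,  0,  4, -1, -1,  0, -1]
  [ 0, -1, -1,  3,  0,  0, -1]
  [-1,  0, -1,  0,  4, -1, -1]
  [-1, -1,  0,  0, -1,  4, -1]
  [ 0, -1, -1, -1, -1, -1,  5]
Characteristic polynomial: det(λI − L) = λ(λ² − 8λ + 14)(λ² − 9λ + 19)(λ² − 11λ + 29).
Roots: λ = 0; (λ² − 8λ + 14) = 0 ⇒ λ = 4 ± √2 ≈ 2.5858, 5.4142; (λ² − 9λ + 19) = 0 ⇒ λ = (9 ± √5)/2 ≈ 3.382, 5.618; (λ² − 11λ + 29) = 0 ⇒ λ = (11 ± √5)/2 ≈ 4.382, 6.618.
(Check: the roots sum (with multiplicity) to 28, matching trace L = Σdeg = 2·14 = 28.)
Laplacian eigenvalues: [0.0, 2.5858, 3.382, 4.382, 5.4142, 5.618, 6.618]. Largest eigenvalue (spectral radius) = 6.618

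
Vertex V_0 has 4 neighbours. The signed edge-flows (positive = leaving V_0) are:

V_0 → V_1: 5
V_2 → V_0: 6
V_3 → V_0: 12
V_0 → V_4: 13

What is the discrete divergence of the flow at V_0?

Divergence = sum of outgoing flows = 5 + (-6) + (-12) + 13 = 0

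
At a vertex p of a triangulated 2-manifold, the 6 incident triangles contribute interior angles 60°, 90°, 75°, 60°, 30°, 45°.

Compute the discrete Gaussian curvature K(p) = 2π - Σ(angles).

Sum of angles = 360°. K = 360° - 360° = 0° = 0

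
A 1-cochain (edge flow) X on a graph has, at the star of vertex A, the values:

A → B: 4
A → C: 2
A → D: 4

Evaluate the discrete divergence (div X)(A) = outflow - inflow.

Divergence = sum of outgoing flows = 4 + 2 + 4 = 10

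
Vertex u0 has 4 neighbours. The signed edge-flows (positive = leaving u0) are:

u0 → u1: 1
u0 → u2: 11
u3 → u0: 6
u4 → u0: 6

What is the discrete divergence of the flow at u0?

Divergence = sum of outgoing flows = 1 + 11 + (-6) + (-6) = 0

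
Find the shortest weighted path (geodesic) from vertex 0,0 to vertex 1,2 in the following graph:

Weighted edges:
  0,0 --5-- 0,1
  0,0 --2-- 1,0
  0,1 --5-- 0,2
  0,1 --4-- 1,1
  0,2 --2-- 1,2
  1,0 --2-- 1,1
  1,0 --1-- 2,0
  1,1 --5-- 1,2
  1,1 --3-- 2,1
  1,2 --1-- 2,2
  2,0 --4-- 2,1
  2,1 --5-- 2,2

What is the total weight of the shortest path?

Shortest path: 0,0 → 1,0 → 1,1 → 1,2, total weight = 9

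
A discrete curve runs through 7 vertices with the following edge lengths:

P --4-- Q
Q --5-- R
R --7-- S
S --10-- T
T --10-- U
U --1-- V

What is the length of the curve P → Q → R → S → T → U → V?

Arc length = 4 + 5 + 7 + 10 + 10 + 1 = 37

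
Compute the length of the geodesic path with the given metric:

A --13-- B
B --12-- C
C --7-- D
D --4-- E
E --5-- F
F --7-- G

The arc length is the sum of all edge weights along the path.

Arc length = 13 + 12 + 7 + 4 + 5 + 7 = 48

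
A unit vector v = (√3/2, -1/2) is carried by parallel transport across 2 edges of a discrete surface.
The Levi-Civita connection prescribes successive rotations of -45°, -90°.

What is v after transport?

Total rotation: (-45°) + (-90°) = -135°. Final vector: (-0.9659, -0.2588)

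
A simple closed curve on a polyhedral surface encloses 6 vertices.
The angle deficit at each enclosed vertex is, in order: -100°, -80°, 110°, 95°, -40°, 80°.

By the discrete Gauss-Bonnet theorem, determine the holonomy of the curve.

Holonomy = total enclosed curvature = (-100°) + (-80°) + 110° + 95° + (-40°) + 80° = 65°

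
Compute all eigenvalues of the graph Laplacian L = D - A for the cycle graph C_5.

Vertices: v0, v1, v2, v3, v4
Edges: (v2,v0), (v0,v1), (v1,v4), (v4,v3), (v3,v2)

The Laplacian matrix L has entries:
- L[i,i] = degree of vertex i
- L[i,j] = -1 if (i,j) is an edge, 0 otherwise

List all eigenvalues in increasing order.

The cycle graph C_n has Laplacian eigenvalues λ_k = 2 − 2cos(2πk/n), k = 0, 1, …, n−1. Here n = 5:
k=0: 2 − 2cos(0) = 0.0; k=1: 2 − 2cos(2π/5) = 1.382; k=2: 2 − 2cos(4π/5) = 3.618; k=3: 2 − 2cos(6π/5) = 3.618; k=4: 2 − 2cos(8π/5) = 1.382.
Laplacian eigenvalues (increasing order): [0.0, 1.382, 1.382, 3.618, 3.618]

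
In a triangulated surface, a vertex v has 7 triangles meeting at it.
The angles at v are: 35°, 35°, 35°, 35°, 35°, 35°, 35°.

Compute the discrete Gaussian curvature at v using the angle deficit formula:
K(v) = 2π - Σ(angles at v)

Sum of angles = 245°. K = 360° - 245° = 115° = 23π/36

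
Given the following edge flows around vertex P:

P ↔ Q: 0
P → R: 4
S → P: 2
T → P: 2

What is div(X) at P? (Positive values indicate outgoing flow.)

Divergence = sum of outgoing flows = 0 + 4 + (-2) + (-2) = 0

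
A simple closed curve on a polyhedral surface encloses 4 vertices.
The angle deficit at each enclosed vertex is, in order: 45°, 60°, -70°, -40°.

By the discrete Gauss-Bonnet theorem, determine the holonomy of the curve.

Holonomy = total enclosed curvature = 45° + 60° + (-70°) + (-40°) = -5°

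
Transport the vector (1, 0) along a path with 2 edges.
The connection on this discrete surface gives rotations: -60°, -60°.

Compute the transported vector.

Total rotation: (-60°) + (-60°) = -120°. Final vector: (-0.5000, -0.8660)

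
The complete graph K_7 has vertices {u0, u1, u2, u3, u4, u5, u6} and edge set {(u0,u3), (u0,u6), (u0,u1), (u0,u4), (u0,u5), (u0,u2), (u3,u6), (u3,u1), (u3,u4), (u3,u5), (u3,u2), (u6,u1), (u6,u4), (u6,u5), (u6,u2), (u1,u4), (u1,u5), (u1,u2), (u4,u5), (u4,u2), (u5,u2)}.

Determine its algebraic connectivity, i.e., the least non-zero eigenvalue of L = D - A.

For the complete graph K_n, L = nI − J (J = all-ones matrix). J has eigenvalues n (once, eigenvector 𝟙) and 0 (multiplicity n−1), so L has eigenvalues 0 (once) and n (multiplicity n−1). Here n = 7: eigenvalue 0 once and 7 with multiplicity 6.
Laplacian eigenvalues: [0.0, 7.0, 7.0, 7.0, 7.0, 7.0, 7.0]. Algebraic connectivity (smallest non-zero eigenvalue) = 7.0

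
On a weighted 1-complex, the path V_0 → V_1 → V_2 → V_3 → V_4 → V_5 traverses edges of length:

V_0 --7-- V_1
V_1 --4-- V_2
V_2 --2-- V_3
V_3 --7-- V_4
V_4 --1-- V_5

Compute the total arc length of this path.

Arc length = 7 + 4 + 2 + 7 + 1 = 21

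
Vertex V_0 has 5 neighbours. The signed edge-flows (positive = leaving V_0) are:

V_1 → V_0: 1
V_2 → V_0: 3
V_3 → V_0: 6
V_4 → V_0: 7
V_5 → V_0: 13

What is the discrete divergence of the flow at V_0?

Divergence = sum of outgoing flows = (-1) + (-3) + (-6) + (-7) + (-13) = -30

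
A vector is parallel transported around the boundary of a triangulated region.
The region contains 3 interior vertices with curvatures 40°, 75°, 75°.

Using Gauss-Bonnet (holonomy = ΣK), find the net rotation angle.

Holonomy = total enclosed curvature = 40° + 75° + 75° = 190°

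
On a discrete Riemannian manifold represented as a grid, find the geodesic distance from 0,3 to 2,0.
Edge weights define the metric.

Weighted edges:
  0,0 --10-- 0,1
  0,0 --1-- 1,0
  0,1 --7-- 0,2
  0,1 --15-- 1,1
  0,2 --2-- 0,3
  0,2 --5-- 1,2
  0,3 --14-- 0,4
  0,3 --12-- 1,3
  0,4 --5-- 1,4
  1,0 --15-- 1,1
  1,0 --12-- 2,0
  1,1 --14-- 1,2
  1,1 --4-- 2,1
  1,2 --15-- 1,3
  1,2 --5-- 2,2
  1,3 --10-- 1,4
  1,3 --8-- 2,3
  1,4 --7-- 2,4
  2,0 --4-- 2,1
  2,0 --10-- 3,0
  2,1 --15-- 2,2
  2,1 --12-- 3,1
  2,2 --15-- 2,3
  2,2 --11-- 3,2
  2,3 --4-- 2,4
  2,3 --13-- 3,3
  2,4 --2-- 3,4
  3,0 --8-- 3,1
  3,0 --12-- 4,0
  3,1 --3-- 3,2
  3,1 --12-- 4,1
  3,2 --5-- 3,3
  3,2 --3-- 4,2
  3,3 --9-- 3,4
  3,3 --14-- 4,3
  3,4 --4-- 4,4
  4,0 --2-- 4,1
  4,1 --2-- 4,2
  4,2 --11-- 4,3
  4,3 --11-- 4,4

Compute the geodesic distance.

Shortest path: 0,3 → 0,2 → 1,2 → 1,1 → 2,1 → 2,0, total weight = 29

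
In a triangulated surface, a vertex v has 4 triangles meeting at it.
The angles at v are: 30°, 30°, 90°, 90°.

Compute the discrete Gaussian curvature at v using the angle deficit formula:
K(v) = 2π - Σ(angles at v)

Sum of angles = 240°. K = 360° - 240° = 120° = 2π/3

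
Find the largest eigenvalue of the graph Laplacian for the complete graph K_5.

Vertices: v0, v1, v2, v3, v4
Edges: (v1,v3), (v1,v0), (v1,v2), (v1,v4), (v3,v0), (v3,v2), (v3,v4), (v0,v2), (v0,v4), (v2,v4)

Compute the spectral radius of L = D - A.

For the complete graph K_n, L = nI − J (J = all-ones matrix). J has eigenvalues n (once, eigenvector 𝟙) and 0 (multiplicity n−1), so L has eigenvalues 0 (once) and n (multiplicity n−1). Here n = 5: eigenvalue 0 once and 5 with multiplicity 4.
Laplacian eigenvalues: [0.0, 5.0, 5.0, 5.0, 5.0]. Largest eigenvalue (spectral radius) = 5.0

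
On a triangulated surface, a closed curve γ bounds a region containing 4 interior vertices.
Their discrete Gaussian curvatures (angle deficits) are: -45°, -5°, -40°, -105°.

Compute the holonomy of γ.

Holonomy = total enclosed curvature = (-45°) + (-5°) + (-40°) + (-105°) = -195°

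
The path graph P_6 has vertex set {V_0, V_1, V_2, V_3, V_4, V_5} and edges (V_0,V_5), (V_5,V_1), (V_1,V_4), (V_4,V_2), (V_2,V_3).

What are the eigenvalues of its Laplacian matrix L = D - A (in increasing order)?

The path graph P_n has Laplacian eigenvalues λ_k = 2 − 2cos(kπ/n), k = 0, 1, …, n−1. Here n = 6:
k=0: 2 − 2cos(0) = 0.0; k=1: 2 − 2cos(π/6) = 0.2679; k=2: 2 − 2cos(π/3) = 1.0; k=3: 2 − 2cos(π/2) = 2.0; k=4: 2 − 2cos(2π/3) = 3.0; k=5: 2 − 2cos(5π/6) = 3.7321.
Laplacian eigenvalues (increasing order): [0.0, 0.2679, 1.0, 2.0, 3.0, 3.7321]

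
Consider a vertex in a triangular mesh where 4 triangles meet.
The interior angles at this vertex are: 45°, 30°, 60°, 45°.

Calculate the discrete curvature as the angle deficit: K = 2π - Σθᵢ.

Sum of angles = 180°. K = 360° - 180° = 180° = π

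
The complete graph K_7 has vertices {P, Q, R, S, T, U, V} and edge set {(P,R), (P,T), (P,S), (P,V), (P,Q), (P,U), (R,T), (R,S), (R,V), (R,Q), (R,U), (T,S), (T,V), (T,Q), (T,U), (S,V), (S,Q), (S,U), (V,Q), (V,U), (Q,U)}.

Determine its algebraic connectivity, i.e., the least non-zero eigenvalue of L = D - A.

For the complete graph K_n, L = nI − J (J = all-ones matrix). J has eigenvalues n (once, eigenvector 𝟙) and 0 (multiplicity n−1), so L has eigenvalues 0 (once) and n (multiplicity n−1). Here n = 7: eigenvalue 0 once and 7 with multiplicity 6.
Laplacian eigenvalues: [0.0, 7.0, 7.0, 7.0, 7.0, 7.0, 7.0]. Algebraic connectivity (smallest non-zero eigenvalue) = 7.0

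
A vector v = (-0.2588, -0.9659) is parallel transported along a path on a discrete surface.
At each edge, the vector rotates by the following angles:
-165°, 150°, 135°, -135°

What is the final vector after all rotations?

Total rotation: (-165°) + 150° + 135° + (-135°) = -15°. Final vector: (-0.5000, -0.8660)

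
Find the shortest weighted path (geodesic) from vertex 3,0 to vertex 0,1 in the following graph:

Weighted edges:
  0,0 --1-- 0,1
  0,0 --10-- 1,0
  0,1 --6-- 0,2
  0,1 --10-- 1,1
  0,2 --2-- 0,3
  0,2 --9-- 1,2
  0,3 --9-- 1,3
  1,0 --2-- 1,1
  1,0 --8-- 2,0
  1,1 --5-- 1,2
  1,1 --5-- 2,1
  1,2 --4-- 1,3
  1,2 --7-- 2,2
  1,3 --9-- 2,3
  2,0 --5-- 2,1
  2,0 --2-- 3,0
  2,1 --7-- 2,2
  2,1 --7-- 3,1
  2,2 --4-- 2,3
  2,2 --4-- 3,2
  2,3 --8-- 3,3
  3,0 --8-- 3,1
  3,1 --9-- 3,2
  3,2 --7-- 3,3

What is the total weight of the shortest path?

Shortest path: 3,0 → 2,0 → 1,0 → 0,0 → 0,1, total weight = 21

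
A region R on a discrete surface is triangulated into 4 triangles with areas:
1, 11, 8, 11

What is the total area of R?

1 + 11 + 8 + 11 = 31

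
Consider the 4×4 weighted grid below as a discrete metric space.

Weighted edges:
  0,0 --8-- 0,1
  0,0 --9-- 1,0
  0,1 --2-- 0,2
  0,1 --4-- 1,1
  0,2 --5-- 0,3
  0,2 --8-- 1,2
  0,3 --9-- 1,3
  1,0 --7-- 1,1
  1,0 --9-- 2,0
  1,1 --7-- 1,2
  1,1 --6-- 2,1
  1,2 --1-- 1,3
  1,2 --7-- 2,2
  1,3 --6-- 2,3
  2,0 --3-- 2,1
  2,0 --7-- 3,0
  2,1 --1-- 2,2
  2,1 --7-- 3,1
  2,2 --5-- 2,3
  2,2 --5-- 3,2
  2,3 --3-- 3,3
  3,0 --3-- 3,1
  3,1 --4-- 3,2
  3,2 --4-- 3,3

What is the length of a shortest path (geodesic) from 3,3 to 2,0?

Shortest path: 3,3 → 2,3 → 2,2 → 2,1 → 2,0, total weight = 12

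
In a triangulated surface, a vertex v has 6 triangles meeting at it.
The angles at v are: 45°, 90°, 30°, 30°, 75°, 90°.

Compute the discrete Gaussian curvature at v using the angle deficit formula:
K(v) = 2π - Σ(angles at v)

Sum of angles = 360°. K = 360° - 360° = 0° = 0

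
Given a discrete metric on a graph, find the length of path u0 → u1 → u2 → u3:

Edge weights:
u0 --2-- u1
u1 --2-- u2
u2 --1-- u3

Arc length = 2 + 2 + 1 = 5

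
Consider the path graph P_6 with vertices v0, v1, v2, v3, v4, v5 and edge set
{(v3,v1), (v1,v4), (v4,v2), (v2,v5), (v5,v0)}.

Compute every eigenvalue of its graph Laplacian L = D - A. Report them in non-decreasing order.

The path graph P_n has Laplacian eigenvalues λ_k = 2 − 2cos(kπ/n), k = 0, 1, …, n−1. Here n = 6:
k=0: 2 − 2cos(0) = 0.0; k=1: 2 − 2cos(π/6) = 0.2679; k=2: 2 − 2cos(π/3) = 1.0; k=3: 2 − 2cos(π/2) = 2.0; k=4: 2 − 2cos(2π/3) = 3.0; k=5: 2 − 2cos(5π/6) = 3.7321.
Laplacian eigenvalues (increasing order): [0.0, 0.2679, 1.0, 2.0, 3.0, 3.7321]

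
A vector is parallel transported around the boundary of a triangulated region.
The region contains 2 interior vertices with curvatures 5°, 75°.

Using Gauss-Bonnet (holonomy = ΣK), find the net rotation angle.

Holonomy = total enclosed curvature = 5° + 75° = 80°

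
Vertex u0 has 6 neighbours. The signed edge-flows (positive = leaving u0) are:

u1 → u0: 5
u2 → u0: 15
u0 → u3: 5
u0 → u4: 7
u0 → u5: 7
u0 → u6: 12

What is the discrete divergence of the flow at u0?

Divergence = sum of outgoing flows = (-5) + (-15) + 5 + 7 + 7 + 12 = 11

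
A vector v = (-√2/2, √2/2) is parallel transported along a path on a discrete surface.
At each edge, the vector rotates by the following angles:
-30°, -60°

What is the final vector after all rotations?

Total rotation: (-30°) + (-60°) = -90°. Final vector: (0.7071, 0.7071)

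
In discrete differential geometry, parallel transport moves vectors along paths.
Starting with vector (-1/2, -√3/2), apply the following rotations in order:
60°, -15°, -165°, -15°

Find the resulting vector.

Total rotation: 60° + (-15°) + (-165°) + (-15°) = -135°. Final vector: (-0.2588, 0.9659)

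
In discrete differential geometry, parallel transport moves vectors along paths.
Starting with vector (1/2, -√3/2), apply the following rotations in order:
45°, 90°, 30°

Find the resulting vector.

Total rotation: 45° + 90° + 30° = 165°. Final vector: (-0.2588, 0.9659)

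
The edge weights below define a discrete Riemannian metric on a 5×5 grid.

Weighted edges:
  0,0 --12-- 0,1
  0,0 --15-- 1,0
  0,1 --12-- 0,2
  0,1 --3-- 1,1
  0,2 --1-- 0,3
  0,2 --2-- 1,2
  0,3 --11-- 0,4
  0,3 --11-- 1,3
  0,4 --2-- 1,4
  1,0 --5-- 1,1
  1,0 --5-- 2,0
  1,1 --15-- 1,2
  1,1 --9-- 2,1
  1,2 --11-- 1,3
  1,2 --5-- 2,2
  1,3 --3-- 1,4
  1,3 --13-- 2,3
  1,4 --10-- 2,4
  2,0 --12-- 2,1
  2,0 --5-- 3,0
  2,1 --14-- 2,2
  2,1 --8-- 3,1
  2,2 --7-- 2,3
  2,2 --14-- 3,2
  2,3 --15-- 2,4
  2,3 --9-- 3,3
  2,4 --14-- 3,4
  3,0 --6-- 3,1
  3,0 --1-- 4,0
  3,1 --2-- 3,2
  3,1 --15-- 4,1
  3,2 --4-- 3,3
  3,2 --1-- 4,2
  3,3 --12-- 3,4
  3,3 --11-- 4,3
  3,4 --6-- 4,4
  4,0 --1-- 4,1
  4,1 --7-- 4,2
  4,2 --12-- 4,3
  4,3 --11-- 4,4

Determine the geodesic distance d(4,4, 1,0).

Shortest path: 4,4 → 3,4 → 3,3 → 3,2 → 3,1 → 3,0 → 2,0 → 1,0, total weight = 40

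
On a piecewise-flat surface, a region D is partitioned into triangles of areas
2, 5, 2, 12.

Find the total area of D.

2 + 5 + 2 + 12 = 21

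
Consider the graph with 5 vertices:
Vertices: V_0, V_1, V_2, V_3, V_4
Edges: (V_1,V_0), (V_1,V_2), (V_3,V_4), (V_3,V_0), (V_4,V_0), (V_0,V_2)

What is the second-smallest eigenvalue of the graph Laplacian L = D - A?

Degrees: deg(V_0) = 4, deg(V_1) = 2, deg(V_2) = 2, deg(V_3) = 2, deg(V_4) = 2.
L = D − A with rows/columns ordered (V_0, V_1, V_2, V_3, V_4):
  [ 4, -1, -1, -1, -1]
  [-1,  2, -1,  0,  0]
  [-1, -1,  2,  0,  0]
  [-1,  0,  0,  2, -1]
  [-1,  0,  0, -1,  2]
Characteristic polynomial: det(λI − L) = λ(λ − 1)(λ − 3)²(λ − 5).
Roots: λ = 0; (λ − 1) = 0 ⇒ λ = 1; (λ − 3) = 0 ⇒ λ = 3 (multiplicity 2); (λ − 5) = 0 ⇒ λ = 5.
(Check: the roots sum (with multiplicity) to 12, matching trace L = Σdeg = 2·6 = 12.)
Laplacian eigenvalues: [0.0, 1.0, 3.0, 3.0, 5.0]. Algebraic connectivity (smallest non-zero eigenvalue) = 1.0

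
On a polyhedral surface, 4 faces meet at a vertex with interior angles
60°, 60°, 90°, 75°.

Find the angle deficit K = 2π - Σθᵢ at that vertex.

Sum of angles = 285°. K = 360° - 285° = 75° = 5π/12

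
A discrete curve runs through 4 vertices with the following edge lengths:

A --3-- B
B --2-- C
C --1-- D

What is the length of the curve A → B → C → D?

Arc length = 3 + 2 + 1 = 6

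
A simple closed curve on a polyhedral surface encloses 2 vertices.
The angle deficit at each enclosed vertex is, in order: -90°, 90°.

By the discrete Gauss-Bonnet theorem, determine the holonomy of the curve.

Holonomy = total enclosed curvature = (-90°) + 90° = 0°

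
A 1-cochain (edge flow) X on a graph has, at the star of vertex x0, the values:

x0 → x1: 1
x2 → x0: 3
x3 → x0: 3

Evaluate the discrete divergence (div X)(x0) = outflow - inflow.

Divergence = sum of outgoing flows = 1 + (-3) + (-3) = -5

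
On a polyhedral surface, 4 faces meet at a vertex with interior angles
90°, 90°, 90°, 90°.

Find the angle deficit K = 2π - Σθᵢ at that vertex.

Sum of angles = 360°. K = 360° - 360° = 0° = 0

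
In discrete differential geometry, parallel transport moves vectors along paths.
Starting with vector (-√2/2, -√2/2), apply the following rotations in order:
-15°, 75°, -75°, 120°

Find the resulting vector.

Total rotation: (-15°) + 75° + (-75°) + 120° = 105°. Final vector: (0.8660, -0.5000)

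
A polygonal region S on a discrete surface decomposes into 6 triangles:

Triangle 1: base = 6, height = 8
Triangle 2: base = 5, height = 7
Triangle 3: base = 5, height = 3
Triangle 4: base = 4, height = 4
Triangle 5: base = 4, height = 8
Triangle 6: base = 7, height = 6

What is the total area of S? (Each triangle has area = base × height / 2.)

(1/2)×6×8 + (1/2)×5×7 + (1/2)×5×3 + (1/2)×4×4 + (1/2)×4×8 + (1/2)×7×6 = 94.0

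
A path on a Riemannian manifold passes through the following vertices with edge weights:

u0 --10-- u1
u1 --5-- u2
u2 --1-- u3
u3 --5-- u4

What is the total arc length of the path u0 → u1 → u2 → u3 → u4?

Arc length = 10 + 5 + 1 + 5 = 21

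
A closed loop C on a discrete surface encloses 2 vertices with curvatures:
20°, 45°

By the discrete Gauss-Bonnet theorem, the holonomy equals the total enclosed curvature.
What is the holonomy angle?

Holonomy = total enclosed curvature = 20° + 45° = 65°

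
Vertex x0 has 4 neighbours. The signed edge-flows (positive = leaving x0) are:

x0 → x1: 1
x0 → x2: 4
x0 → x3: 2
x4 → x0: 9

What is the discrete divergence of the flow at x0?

Divergence = sum of outgoing flows = 1 + 4 + 2 + (-9) = -2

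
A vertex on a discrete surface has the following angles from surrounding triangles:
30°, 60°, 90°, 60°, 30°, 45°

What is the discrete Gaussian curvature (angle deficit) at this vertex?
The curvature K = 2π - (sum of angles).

Sum of angles = 315°. K = 360° - 315° = 45°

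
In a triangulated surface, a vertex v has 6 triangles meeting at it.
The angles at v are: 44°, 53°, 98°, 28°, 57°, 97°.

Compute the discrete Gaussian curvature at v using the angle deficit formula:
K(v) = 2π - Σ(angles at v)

Sum of angles = 377°. K = 360° - 377° = -17° = -17π/180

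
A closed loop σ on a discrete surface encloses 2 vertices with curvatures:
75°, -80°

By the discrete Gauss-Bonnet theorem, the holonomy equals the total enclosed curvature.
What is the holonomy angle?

Holonomy = total enclosed curvature = 75° + (-80°) = -5°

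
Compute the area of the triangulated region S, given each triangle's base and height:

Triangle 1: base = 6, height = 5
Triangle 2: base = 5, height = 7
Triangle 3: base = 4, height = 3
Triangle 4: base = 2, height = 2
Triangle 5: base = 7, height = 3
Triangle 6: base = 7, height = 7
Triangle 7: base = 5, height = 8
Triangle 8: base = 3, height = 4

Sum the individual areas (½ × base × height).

(1/2)×6×5 + (1/2)×5×7 + (1/2)×4×3 + (1/2)×2×2 + (1/2)×7×3 + (1/2)×7×7 + (1/2)×5×8 + (1/2)×3×4 = 101.5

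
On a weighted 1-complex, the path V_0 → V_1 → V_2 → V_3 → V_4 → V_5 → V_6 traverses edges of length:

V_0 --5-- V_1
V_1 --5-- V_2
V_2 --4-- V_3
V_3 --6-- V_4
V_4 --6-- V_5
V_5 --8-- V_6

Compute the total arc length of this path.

Arc length = 5 + 5 + 4 + 6 + 6 + 8 = 34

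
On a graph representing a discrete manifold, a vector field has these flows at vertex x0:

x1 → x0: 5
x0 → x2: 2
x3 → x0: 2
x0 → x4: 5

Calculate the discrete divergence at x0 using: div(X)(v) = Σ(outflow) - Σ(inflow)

Divergence = sum of outgoing flows = (-5) + 2 + (-2) + 5 = 0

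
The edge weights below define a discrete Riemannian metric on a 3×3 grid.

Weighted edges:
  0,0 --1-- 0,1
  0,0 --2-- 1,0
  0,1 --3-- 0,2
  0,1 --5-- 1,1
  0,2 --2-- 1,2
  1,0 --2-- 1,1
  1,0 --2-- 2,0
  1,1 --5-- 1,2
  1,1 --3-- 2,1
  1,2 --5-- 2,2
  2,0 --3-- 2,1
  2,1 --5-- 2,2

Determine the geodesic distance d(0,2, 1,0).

Shortest path: 0,2 → 0,1 → 0,0 → 1,0, total weight = 6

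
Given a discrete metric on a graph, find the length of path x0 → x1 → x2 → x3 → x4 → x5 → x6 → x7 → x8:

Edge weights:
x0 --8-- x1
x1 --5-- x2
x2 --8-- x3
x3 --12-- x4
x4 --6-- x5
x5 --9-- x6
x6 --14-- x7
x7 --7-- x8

Arc length = 8 + 5 + 8 + 12 + 6 + 9 + 14 + 7 = 69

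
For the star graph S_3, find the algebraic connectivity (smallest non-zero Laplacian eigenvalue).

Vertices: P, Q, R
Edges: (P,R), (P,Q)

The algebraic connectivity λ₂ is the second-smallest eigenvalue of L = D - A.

The star S_3 is the complete bipartite graph K_{1,2} (one hub of degree 2, 2 leaves of degree 1). The Laplacian spectrum of K_{p,q} is 0, p (multiplicity q−1), q (multiplicity p−1), p+q. With p = 1, q = 2: 0 once, 1 with multiplicity 1, and 3 once. (Check: trace L = sum of degrees = 4 = 1·1 + 3.)
Laplacian eigenvalues: [0.0, 1.0, 3.0]. Algebraic connectivity (smallest non-zero eigenvalue) = 1.0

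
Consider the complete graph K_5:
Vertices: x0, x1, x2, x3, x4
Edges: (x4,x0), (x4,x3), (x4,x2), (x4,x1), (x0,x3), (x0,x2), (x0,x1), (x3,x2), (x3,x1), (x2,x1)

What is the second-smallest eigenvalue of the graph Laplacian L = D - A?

For the complete graph K_n, L = nI − J (J = all-ones matrix). J has eigenvalues n (once, eigenvector 𝟙) and 0 (multiplicity n−1), so L has eigenvalues 0 (once) and n (multiplicity n−1). Here n = 5: eigenvalue 0 once and 5 with multiplicity 4.
Laplacian eigenvalues: [0.0, 5.0, 5.0, 5.0, 5.0]. Algebraic connectivity (smallest non-zero eigenvalue) = 5.0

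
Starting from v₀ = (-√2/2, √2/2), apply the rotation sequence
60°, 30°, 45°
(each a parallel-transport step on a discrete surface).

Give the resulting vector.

Total rotation: 60° + 30° + 45° = 135°. Final vector: (0, -1)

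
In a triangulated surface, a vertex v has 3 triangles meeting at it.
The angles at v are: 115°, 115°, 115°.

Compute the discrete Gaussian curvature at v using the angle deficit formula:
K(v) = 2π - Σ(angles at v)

Sum of angles = 345°. K = 360° - 345° = 15°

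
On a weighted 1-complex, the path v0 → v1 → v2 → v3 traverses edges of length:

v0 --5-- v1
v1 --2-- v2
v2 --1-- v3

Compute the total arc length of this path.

Arc length = 5 + 2 + 1 = 8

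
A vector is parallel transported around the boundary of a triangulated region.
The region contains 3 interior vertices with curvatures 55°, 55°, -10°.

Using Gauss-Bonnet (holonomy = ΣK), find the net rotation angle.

Holonomy = total enclosed curvature = 55° + 55° + (-10°) = 100°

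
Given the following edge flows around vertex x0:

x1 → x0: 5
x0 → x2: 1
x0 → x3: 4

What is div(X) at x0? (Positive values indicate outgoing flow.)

Divergence = sum of outgoing flows = (-5) + 1 + 4 = 0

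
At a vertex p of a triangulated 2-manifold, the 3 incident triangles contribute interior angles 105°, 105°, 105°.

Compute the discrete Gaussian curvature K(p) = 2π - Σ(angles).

Sum of angles = 315°. K = 360° - 315° = 45°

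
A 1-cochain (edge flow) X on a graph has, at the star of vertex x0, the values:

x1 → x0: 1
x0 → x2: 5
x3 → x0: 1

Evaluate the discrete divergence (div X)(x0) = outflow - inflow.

Divergence = sum of outgoing flows = (-1) + 5 + (-1) = 3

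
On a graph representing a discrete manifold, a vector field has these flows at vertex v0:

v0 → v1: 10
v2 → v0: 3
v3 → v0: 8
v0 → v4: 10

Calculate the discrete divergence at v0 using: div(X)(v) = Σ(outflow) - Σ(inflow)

Divergence = sum of outgoing flows = 10 + (-3) + (-8) + 10 = 9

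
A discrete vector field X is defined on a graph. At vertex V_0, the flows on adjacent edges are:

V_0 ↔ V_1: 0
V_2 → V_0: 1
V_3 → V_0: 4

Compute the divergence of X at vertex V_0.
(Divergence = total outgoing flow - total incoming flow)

Divergence = sum of outgoing flows = 0 + (-1) + (-4) = -5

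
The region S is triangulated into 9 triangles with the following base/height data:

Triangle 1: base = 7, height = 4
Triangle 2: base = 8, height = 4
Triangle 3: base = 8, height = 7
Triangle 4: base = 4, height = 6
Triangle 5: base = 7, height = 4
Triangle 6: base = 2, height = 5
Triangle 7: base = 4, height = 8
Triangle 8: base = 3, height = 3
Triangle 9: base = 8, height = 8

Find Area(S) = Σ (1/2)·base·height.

(1/2)×7×4 + (1/2)×8×4 + (1/2)×8×7 + (1/2)×4×6 + (1/2)×7×4 + (1/2)×2×5 + (1/2)×4×8 + (1/2)×3×3 + (1/2)×8×8 = 141.5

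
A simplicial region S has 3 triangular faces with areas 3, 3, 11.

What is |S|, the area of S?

3 + 3 + 11 = 17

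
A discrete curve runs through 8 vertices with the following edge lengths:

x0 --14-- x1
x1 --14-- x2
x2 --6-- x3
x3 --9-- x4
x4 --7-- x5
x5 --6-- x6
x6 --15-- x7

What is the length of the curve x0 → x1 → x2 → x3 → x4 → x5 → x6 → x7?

Arc length = 14 + 14 + 6 + 9 + 7 + 6 + 15 = 71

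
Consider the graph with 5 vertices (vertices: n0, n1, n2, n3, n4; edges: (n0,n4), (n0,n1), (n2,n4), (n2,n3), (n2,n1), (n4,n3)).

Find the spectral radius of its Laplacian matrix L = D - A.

Degrees: deg(n0) = 2, deg(n1) = 2, deg(n2) = 3, deg(n3) = 2, deg(n4) = 3.
L = D − A with rows/columns ordered (n0, n1, n2, n3, n4):
  [ 2, -1,  0,  0, -1]
  [-1,  2, -1,  0,  0]
  [ 0, -1,  3, -1, -1]
  [ 0,  0, -1,  2, -1]
  [-1,  0, -1, -1,  3]
Characteristic polynomial: det(λI − L) = λ(λ² − 5λ + 5)(λ² − 7λ + 11).
Roots: λ = 0; (λ² − 5λ + 5) = 0 ⇒ λ = (5 ± √5)/2 ≈ 1.382, 3.618; (λ² − 7λ + 11) = 0 ⇒ λ = (7 ± √5)/2 ≈ 2.382, 4.618.
(Check: the roots sum (with multiplicity) to 12, matching trace L = Σdeg = 2·6 = 12.)
Laplacian eigenvalues: [0.0, 1.382, 2.382, 3.618, 4.618]. Largest eigenvalue (spectral radius) = 4.618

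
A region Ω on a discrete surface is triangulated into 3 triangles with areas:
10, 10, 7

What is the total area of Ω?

10 + 10 + 7 = 27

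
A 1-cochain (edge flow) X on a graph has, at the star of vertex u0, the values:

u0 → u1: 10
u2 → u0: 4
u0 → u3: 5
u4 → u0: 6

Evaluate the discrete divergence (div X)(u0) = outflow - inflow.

Divergence = sum of outgoing flows = 10 + (-4) + 5 + (-6) = 5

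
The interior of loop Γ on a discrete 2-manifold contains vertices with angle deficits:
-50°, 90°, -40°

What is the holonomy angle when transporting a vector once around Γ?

Holonomy = total enclosed curvature = (-50°) + 90° + (-40°) = 0°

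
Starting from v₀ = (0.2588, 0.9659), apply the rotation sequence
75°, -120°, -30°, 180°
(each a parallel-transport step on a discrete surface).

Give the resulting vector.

Total rotation: 75° + (-120°) + (-30°) + 180° = 105°. Final vector: (-1, 0)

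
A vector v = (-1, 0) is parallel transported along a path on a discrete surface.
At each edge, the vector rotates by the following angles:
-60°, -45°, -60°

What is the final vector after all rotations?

Total rotation: (-60°) + (-45°) + (-60°) = -165°. Final vector: (0.9659, 0.2588)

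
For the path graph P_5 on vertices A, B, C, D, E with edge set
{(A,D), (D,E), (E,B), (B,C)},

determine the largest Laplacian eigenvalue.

The path graph P_n has Laplacian eigenvalues λ_k = 2 − 2cos(kπ/n), k = 0, 1, …, n−1. Here n = 5:
k=0: 2 − 2cos(0) = 0.0; k=1: 2 − 2cos(π/5) = 0.382; k=2: 2 − 2cos(2π/5) = 1.382; k=3: 2 − 2cos(3π/5) = 2.618; k=4: 2 − 2cos(4π/5) = 3.618.
Laplacian eigenvalues: [0.0, 0.382, 1.382, 2.618, 3.618]. Largest eigenvalue (spectral radius) = 3.618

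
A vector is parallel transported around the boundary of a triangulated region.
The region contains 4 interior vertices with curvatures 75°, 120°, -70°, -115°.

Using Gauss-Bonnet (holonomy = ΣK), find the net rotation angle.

Holonomy = total enclosed curvature = 75° + 120° + (-70°) + (-115°) = 10°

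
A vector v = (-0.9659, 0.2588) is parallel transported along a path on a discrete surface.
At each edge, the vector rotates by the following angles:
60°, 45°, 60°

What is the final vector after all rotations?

Total rotation: 60° + 45° + 60° = 165°. Final vector: (0.8660, -0.5000)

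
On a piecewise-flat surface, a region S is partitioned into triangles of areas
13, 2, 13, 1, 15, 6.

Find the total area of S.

13 + 2 + 13 + 1 + 15 + 6 = 50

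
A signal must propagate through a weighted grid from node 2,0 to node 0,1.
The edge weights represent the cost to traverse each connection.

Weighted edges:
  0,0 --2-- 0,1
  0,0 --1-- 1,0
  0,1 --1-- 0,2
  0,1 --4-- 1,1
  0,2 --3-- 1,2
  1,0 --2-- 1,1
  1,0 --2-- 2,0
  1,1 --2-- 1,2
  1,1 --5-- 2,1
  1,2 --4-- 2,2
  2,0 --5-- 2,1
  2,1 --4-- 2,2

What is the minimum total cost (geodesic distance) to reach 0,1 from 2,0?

Shortest path: 2,0 → 1,0 → 0,0 → 0,1, total weight = 5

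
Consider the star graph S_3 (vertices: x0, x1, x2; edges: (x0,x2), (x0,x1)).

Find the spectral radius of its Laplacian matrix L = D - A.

The star S_3 is the complete bipartite graph K_{1,2} (one hub of degree 2, 2 leaves of degree 1). The Laplacian spectrum of K_{p,q} is 0, p (multiplicity q−1), q (multiplicity p−1), p+q. With p = 1, q = 2: 0 once, 1 with multiplicity 1, and 3 once. (Check: trace L = sum of degrees = 4 = 1·1 + 3.)
Laplacian eigenvalues: [0.0, 1.0, 3.0]. Largest eigenvalue (spectral radius) = 3.0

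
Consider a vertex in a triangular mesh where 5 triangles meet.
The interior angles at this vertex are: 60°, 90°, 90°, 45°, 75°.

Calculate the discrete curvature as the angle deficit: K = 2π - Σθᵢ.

Sum of angles = 360°. K = 360° - 360° = 0°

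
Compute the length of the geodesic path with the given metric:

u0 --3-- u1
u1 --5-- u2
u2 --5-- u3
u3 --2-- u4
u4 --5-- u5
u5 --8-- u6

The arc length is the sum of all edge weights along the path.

Arc length = 3 + 5 + 5 + 2 + 5 + 8 = 28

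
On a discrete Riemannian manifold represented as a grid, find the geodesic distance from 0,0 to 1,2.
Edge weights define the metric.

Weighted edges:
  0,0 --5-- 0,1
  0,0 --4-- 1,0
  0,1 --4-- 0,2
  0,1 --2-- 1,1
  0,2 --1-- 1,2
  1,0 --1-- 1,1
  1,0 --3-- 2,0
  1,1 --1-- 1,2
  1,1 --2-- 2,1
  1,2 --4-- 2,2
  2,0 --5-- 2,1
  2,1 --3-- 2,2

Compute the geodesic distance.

Shortest path: 0,0 → 1,0 → 1,1 → 1,2, total weight = 6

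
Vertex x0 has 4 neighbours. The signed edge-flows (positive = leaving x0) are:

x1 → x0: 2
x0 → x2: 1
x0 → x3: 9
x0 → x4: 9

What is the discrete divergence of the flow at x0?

Divergence = sum of outgoing flows = (-2) + 1 + 9 + 9 = 17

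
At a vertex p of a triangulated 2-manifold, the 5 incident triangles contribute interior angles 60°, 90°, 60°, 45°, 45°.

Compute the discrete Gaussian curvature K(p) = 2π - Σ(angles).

Sum of angles = 300°. K = 360° - 300° = 60° = π/3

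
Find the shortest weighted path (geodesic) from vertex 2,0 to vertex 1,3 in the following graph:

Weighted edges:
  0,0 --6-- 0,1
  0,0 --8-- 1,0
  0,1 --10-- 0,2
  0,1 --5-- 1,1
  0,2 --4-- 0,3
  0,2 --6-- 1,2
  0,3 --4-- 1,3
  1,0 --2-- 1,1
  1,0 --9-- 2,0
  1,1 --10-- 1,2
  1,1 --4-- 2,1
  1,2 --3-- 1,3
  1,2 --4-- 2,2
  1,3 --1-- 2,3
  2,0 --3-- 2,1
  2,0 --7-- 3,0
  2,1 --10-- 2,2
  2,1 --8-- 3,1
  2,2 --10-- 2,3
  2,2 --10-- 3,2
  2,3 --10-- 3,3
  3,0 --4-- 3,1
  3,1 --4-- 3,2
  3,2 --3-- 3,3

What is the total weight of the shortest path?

Shortest path: 2,0 → 2,1 → 1,1 → 1,2 → 1,3, total weight = 20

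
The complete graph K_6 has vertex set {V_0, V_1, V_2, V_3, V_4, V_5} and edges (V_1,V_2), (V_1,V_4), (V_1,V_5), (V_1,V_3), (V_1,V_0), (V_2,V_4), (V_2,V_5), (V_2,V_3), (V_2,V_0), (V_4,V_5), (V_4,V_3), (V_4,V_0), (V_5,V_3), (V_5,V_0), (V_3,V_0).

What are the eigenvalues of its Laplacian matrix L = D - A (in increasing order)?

For the complete graph K_n, L = nI − J (J = all-ones matrix). J has eigenvalues n (once, eigenvector 𝟙) and 0 (multiplicity n−1), so L has eigenvalues 0 (once) and n (multiplicity n−1). Here n = 6: eigenvalue 0 once and 6 with multiplicity 5.
Laplacian eigenvalues (increasing order): [0.0, 6.0, 6.0, 6.0, 6.0, 6.0]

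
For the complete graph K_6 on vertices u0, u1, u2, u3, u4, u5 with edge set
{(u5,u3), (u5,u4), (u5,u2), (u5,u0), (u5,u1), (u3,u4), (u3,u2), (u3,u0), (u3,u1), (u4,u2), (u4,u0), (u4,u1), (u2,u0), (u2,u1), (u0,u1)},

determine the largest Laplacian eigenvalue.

For the complete graph K_n, L = nI − J (J = all-ones matrix). J has eigenvalues n (once, eigenvector 𝟙) and 0 (multiplicity n−1), so L has eigenvalues 0 (once) and n (multiplicity n−1). Here n = 6: eigenvalue 0 once and 6 with multiplicity 5.
Laplacian eigenvalues: [0.0, 6.0, 6.0, 6.0, 6.0, 6.0]. Largest eigenvalue (spectral radius) = 6.0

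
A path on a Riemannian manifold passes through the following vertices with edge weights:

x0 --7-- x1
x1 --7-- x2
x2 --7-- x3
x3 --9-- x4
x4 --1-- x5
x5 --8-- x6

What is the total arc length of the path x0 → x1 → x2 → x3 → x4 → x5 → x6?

Arc length = 7 + 7 + 7 + 9 + 1 + 8 = 39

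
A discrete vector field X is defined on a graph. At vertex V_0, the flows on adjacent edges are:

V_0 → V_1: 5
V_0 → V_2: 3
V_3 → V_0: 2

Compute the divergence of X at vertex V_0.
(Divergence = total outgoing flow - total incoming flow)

Divergence = sum of outgoing flows = 5 + 3 + (-2) = 6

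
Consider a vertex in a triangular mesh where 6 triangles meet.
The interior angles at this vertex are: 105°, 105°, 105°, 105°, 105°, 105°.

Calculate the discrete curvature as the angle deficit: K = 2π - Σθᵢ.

Sum of angles = 630°. K = 360° - 630° = -270°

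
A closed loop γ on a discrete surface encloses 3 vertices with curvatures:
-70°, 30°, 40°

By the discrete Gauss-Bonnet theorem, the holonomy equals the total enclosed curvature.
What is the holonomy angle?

Holonomy = total enclosed curvature = (-70°) + 30° + 40° = 0°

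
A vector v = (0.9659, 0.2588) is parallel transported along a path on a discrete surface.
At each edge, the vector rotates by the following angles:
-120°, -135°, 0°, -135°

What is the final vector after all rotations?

Total rotation: (-120°) + (-135°) + 0° + (-135°) = -390° ≡ -30° (mod 360°). Final vector: (0.9659, -0.2588)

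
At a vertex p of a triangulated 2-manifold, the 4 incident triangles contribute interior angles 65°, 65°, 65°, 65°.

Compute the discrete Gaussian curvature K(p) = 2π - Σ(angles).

Sum of angles = 260°. K = 360° - 260° = 100°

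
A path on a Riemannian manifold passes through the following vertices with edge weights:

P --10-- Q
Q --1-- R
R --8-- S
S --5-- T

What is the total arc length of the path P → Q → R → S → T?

Arc length = 10 + 1 + 8 + 5 = 24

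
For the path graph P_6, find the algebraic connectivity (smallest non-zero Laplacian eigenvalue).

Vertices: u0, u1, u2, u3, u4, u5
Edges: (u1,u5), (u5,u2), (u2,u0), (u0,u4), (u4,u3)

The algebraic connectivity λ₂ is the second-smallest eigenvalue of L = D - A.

The path graph P_n has Laplacian eigenvalues λ_k = 2 − 2cos(kπ/n), k = 0, 1, …, n−1. Here n = 6:
k=0: 2 − 2cos(0) = 0.0; k=1: 2 − 2cos(π/6) = 0.2679; k=2: 2 − 2cos(π/3) = 1.0; k=3: 2 − 2cos(π/2) = 2.0; k=4: 2 − 2cos(2π/3) = 3.0; k=5: 2 − 2cos(5π/6) = 3.7321.
Laplacian eigenvalues: [0.0, 0.2679, 1.0, 2.0, 3.0, 3.7321]. Algebraic connectivity (smallest non-zero eigenvalue) = 0.2679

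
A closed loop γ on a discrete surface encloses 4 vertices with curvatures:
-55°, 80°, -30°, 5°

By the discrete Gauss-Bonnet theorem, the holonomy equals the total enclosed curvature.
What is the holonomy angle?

Holonomy = total enclosed curvature = (-55°) + 80° + (-30°) + 5° = 0°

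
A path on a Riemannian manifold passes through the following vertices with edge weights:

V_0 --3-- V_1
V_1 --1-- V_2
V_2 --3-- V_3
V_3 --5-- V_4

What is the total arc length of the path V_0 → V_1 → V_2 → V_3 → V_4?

Arc length = 3 + 1 + 3 + 5 = 12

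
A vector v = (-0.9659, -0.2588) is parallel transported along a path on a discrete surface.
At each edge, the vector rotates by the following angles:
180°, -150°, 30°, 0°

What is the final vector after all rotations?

Total rotation: 180° + (-150°) + 30° + 0° = 60°. Final vector: (-0.2588, -0.9659)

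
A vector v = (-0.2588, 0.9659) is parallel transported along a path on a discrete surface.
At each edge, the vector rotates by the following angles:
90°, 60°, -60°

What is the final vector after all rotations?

Total rotation: 90° + 60° + (-60°) = 90°. Final vector: (-0.9659, -0.2588)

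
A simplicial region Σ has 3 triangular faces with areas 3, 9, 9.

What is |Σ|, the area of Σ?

3 + 9 + 9 = 21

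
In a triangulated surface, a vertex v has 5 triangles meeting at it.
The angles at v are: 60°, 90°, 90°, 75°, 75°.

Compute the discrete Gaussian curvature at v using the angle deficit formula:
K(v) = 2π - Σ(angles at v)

Sum of angles = 390°. K = 360° - 390° = -30°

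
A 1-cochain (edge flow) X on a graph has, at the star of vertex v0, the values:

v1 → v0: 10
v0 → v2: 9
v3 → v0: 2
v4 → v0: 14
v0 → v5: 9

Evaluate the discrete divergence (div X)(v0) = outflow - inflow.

Divergence = sum of outgoing flows = (-10) + 9 + (-2) + (-14) + 9 = -8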